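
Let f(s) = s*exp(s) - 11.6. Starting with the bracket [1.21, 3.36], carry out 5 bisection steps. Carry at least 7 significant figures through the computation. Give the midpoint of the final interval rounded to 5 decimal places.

1.84828

f(1.210000) = -7.542284, f(3.360000) = 85.131681 (opposite signs)
step 1: m = 2.285000, f(m) = 10.851693 > 0 → root in [1.210000, 2.285000]
step 2: m = 1.747500, f(m) = -1.568941 < 0 → root in [1.747500, 2.285000]
step 3: m = 2.016250, f(m) = 3.542258 > 0 → root in [1.747500, 2.016250]
step 4: m = 1.881875, f(m) = 0.756023 > 0 → root in [1.747500, 1.881875]
step 5: m = 1.814688, f(m) = -0.459348 < 0 → root in [1.814688, 1.881875]
Midpoint of [1.814688, 1.881875] = 1.848281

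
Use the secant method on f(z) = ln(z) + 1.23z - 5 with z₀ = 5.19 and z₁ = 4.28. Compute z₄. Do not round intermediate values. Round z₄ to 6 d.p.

3.135855

f(z_0) = 3.030434, f(z_1) = 1.718353
z_2 = 4.280000 - (1.718353)·(4.280000 - 5.190000)/(1.718353 - (3.030434)) = 3.088228; f(z_2) = -0.073882
z_3 = 3.088228 - (-0.073882)·(3.088228 - 4.280000)/(-0.073882 - (1.718353)) = 3.137357; f(z_3) = 0.002330
z_4 = 3.137357 - (0.002330)·(3.137357 - 3.088228)/(0.002330 - (-0.073882)) = 3.135855; f(z_4) = 0.000004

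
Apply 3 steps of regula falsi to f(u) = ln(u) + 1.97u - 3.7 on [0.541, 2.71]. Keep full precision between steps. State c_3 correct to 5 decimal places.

1.63199

f(0.541000) = -3.248566, f(2.710000) = 2.635649
step 1: c = 1.738465, f(c) = 0.277778 > 0 → new bracket [0.541000, 1.738465]
step 2: c = 1.644138, f(c) = 0.036168 > 0 → new bracket [0.541000, 1.644138]
step 3: c = 1.631991, f(c) = 0.004824 > 0 → new bracket [0.541000, 1.631991]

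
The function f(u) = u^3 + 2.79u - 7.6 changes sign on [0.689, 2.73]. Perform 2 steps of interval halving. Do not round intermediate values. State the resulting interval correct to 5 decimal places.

f(0.689000) = -5.350607, f(2.730000) = 20.363117 (opposite signs)
step 1: m = 1.709500, f(m) = 2.165331 > 0 → root in [0.689000, 1.709500]
step 2: m = 1.199250, f(m) = -2.529330 < 0 → root in [1.199250, 1.709500]

[1.19925, 1.70950]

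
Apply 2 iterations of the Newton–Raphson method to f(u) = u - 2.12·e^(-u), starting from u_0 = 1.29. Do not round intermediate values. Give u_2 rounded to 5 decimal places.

Newton update: u ← u − f(u)/f'(u).
f'(u) = 1 + 2.12·e^(-u)
u_0 = 1.290000: f = 0.706426, f' = 1.583574 → u_1 = 1.290000 - (0.706426)/(1.583574) = 0.843904
u_1 = 0.843904: f = -0.067756, f' = 1.911660 → u_2 = 0.843904 - (-0.067756)/(1.911660) = 0.879348

0.87935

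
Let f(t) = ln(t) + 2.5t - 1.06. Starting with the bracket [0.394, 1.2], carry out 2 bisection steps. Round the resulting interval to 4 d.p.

f(0.394000) = -1.006404, f(1.200000) = 2.122322 (opposite signs)
step 1: m = 0.797000, f(m) = 0.705599 > 0 → root in [0.394000, 0.797000]
step 2: m = 0.595500, f(m) = -0.089604 < 0 → root in [0.595500, 0.797000]

[0.5955, 0.7970]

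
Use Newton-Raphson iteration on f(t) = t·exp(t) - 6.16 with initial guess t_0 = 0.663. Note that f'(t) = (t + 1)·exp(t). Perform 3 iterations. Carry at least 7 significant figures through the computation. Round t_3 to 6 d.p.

1.489885

t_0 = 0.663000: f = -4.873379, f' = 3.227227 → t_1 = 0.663000 - (-4.873379)/(3.227227) = 2.173082
t_1 = 2.173082: f = 12.931231, f' = 27.876553 → t_2 = 2.173082 - (12.931231)/(27.876553) = 1.709208
t_2 = 1.709208: f = 3.282658, f' = 14.967241 → t_3 = 1.709208 - (3.282658)/(14.967241) = 1.489885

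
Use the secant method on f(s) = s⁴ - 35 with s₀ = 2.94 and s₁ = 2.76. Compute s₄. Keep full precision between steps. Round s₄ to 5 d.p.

2.43296

f(s_0) = 39.711821, f(s_1) = 23.027830
s_2 = 2.760000 - (23.027830)·(2.760000 - 2.940000)/(23.027830 - (39.711821)) = 2.511558; f(s_2) = 4.789880
s_3 = 2.511558 - (4.789880)·(2.511558 - 2.760000)/(4.789880 - (23.027830)) = 2.446309; f(s_3) = 0.813354
s_4 = 2.446309 - (0.813354)·(2.446309 - 2.511558)/(0.813354 - (4.789880)) = 2.432963; f(s_4) = 0.038200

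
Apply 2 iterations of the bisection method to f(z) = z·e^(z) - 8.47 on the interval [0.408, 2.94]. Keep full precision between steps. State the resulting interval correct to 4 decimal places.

[1.0410, 1.6740]

f(0.408000) = -7.856447, f(2.940000) = 47.142588 (opposite signs)
step 1: m = 1.674000, f(m) = 0.458210 > 0 → root in [0.408000, 1.674000]
step 2: m = 1.041000, f(m) = -5.521838 < 0 → root in [1.041000, 1.674000]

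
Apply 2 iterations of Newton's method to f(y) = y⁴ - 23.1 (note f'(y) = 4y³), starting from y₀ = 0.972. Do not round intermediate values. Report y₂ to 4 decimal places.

Newton update: y ← y − f(y)/f'(y).
y_0 = 0.972000: f = -22.207383, f' = 3.673320 → y_1 = 0.972000 - (-22.207383)/(3.673320) = 7.017589
y_1 = 7.017589: f = 2402.122858, f' = 1382.368188 → y_2 = 7.017589 - (2402.122858)/(1382.368188) = 5.279902

5.2799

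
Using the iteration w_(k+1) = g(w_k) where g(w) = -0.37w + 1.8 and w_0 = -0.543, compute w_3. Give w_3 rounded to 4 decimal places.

1.4079

w_1 = g(-0.543000) = 2.000910
w_2 = g(2.000910) = 1.059663
w_3 = g(1.059663) = 1.407925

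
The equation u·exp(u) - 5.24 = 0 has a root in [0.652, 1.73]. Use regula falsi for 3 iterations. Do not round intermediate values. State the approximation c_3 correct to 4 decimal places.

1.3415

f(0.652000) = -3.988567, f(1.730000) = 4.518331
step 1: c = 1.157434, f(c) = -1.557325 < 0 → new bracket [1.157434, 1.730000]
step 2: c = 1.304195, f(c) = -0.434402 < 0 → new bracket [1.304195, 1.730000]
step 3: c = 1.341542, f(c) = -0.108683 < 0 → new bracket [1.341542, 1.730000]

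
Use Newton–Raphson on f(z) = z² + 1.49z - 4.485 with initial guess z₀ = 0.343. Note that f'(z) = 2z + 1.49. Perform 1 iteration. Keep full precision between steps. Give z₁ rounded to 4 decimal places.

2.1152

z_0 = 0.343000: f = -3.856281, f' = 2.176000 → z_1 = 0.343000 - (-3.856281)/(2.176000) = 2.115188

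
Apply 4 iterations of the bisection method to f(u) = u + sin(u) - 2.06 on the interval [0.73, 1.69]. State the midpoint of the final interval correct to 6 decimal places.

1.120000

f(0.730000) = -0.663130, f(1.690000) = 0.622904 (opposite signs)
step 1: m = 1.210000, f(m) = 0.085616 > 0 → root in [0.730000, 1.210000]
step 2: m = 0.970000, f(m) = -0.265114 < 0 → root in [0.970000, 1.210000]
step 3: m = 1.090000, f(m) = -0.083373 < 0 → root in [1.090000, 1.210000]
step 4: m = 1.150000, f(m) = 0.002764 > 0 → root in [1.090000, 1.150000]
Midpoint of [1.090000, 1.150000] = 1.120000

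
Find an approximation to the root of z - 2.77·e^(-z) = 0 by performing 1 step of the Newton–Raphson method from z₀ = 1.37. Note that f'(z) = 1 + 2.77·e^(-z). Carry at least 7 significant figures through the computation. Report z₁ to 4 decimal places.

Newton update: z ← z − f(z)/f'(z).
z_0 = 1.370000: f = 0.666124, f' = 1.703876 → z_1 = 1.370000 - (0.666124)/(1.703876) = 0.979054

0.9791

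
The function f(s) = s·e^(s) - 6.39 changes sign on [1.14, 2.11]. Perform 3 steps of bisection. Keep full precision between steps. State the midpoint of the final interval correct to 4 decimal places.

1.4431

f(1.140000) = -2.825484, f(2.110000) = 11.013789 (opposite signs)
step 1: m = 1.625000, f(m) = 1.862431 > 0 → root in [1.140000, 1.625000]
step 2: m = 1.382500, f(m) = -0.880943 < 0 → root in [1.382500, 1.625000]
step 3: m = 1.503750, f(m) = 0.374660 > 0 → root in [1.382500, 1.503750]
Midpoint of [1.382500, 1.503750] = 1.443125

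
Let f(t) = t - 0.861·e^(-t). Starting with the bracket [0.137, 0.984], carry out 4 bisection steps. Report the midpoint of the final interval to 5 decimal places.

f(0.137000) = -0.613766, f(0.984000) = 0.662147 (opposite signs)
step 1: m = 0.560500, f(m) = 0.068935 > 0 → root in [0.137000, 0.560500]
step 2: m = 0.348750, f(m) = -0.258745 < 0 → root in [0.348750, 0.560500]
step 3: m = 0.454625, f(m) = -0.091840 < 0 → root in [0.454625, 0.560500]
step 4: m = 0.507563, f(m) = -0.010726 < 0 → root in [0.507563, 0.560500]
Midpoint of [0.507563, 0.560500] = 0.534031

0.53403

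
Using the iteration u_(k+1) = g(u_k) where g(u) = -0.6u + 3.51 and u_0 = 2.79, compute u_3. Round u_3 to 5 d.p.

2.06496

u_1 = g(2.790000) = 1.836000
u_2 = g(1.836000) = 2.408400
u_3 = g(2.408400) = 2.064960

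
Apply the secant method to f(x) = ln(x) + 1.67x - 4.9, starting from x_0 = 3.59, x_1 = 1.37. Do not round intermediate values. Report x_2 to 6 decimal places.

2.461900

f(x_0) = 2.373452, f(x_1) = -2.297289
x_2 = 1.370000 - (-2.297289)·(1.370000 - 3.590000)/(-2.297289 - (2.373452)) = 2.461900; f(x_2) = 0.112306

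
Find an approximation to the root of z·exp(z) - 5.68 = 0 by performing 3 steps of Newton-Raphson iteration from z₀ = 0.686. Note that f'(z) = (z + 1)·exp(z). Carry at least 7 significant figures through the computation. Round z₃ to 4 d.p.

z_0 = 0.686000: f = -4.317771, f' = 3.347986 → z_1 = 0.686000 - (-4.317771)/(3.347986) = 1.975662
z_1 = 1.975662: f = 8.567280, f' = 21.458675 → z_2 = 1.975662 - (8.567280)/(21.458675) = 1.576417
z_2 = 1.576417: f = 1.946059, f' = 12.463650 → z_3 = 1.576417 - (1.946059)/(12.463650) = 1.420278

1.4203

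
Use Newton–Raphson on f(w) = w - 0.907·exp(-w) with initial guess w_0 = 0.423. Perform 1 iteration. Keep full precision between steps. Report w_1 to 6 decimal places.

f'(w) = 1 + 0.907·exp(-w)
w_0 = 0.423000: f = -0.171156, f' = 1.594156 → w_1 = 0.423000 - (-0.171156)/(1.594156) = 0.530365

0.530365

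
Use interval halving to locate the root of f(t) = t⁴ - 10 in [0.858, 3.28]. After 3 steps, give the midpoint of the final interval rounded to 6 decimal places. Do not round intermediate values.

1.917625

f(0.858000) = -9.458063, f(3.280000) = 105.743171 (opposite signs)
step 1: m = 2.069000, f(m) = 8.324915 > 0 → root in [0.858000, 2.069000]
step 2: m = 1.463500, f(m) = -5.412555 < 0 → root in [1.463500, 2.069000]
step 3: m = 1.766250, f(m) = -0.267852 < 0 → root in [1.766250, 2.069000]
Midpoint of [1.766250, 2.069000] = 1.917625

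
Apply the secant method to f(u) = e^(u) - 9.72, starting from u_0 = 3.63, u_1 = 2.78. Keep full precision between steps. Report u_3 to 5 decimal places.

Secant update: u_(k+1) = u_k − f(u_k)·(u_k − u_(k-1))/(f(u_k) − f(u_(k-1))).
f(u_0) = 27.992817, f(u_1) = 6.399021
u_2 = 2.780000 - (6.399021)·(2.780000 - 3.630000)/(6.399021 - (27.992817)) = 2.528114; f(u_2) = 2.809857
u_3 = 2.528114 - (2.809857)·(2.528114 - 2.780000)/(2.809857 - (6.399021)) = 2.330920; f(u_3) = 0.567402

2.33092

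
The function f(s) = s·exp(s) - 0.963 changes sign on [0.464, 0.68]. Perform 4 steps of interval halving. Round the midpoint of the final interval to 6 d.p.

f(0.464000) = -0.225044, f(0.680000) = 0.379237 (opposite signs)
step 1: m = 0.572000, f(m) = 0.050474 > 0 → root in [0.464000, 0.572000]
step 2: m = 0.518000, f(m) = -0.093451 < 0 → root in [0.518000, 0.572000]
step 3: m = 0.545000, f(m) = -0.023088 < 0 → root in [0.545000, 0.572000]
step 4: m = 0.558500, f(m) = 0.013285 > 0 → root in [0.545000, 0.558500]
Midpoint of [0.545000, 0.558500] = 0.551750

0.551750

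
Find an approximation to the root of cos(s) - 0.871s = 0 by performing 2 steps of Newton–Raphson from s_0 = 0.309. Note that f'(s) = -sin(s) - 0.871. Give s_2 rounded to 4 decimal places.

0.8016

Newton update: s ← s − f(s)/f'(s).
s_0 = 0.309000: f = 0.683499, f' = -1.175106 → s_1 = 0.309000 - (0.683499)/(-1.175106) = 0.890649
s_1 = 0.890649: f = -0.146847, f' = -1.648480 → s_2 = 0.890649 - (-0.146847)/(-1.648480) = 0.801568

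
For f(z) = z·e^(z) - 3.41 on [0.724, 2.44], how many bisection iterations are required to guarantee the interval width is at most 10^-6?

21

Initial width b − a = 2.44 − 0.724 = 1.716000.
After n steps the width is (b−a)/2^n; need (b−a)/2^n ≤ 10^-6.
So n ≥ log₂(1.716000/10^-6) = log₂(1716000.0000) ≈ 20.7106.
Hence n = 21.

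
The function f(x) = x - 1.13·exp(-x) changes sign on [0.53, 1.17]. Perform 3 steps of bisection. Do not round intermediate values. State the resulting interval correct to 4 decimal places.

[0.6100, 0.6900]

f(0.530000) = -0.135124, f(1.170000) = 0.819285 (opposite signs)
step 1: m = 0.850000, f(m) = 0.367021 > 0 → root in [0.530000, 0.850000]
step 2: m = 0.690000, f(m) = 0.123219 > 0 → root in [0.530000, 0.690000]
step 3: m = 0.610000, f(m) = -0.003986 < 0 → root in [0.610000, 0.690000]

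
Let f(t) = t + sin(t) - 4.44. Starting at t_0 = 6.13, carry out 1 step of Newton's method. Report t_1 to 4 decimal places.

Newton update: t ← t − f(t)/f'(t).
f'(t) = 1 + cos(t)
t_0 = 6.130000: f = 1.537413, f' = 1.988290 → t_1 = 6.130000 - (1.537413)/(1.988290) = 5.356766

5.3568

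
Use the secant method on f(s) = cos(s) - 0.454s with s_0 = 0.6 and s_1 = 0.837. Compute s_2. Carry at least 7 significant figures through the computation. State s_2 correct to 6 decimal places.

1.097819

f(s_0) = 0.552936, f(s_1) = 0.289696
s_2 = 0.837000 - (0.289696)·(0.837000 - 0.600000)/(0.289696 - (0.552936)) = 1.097819; f(s_2) = -0.042871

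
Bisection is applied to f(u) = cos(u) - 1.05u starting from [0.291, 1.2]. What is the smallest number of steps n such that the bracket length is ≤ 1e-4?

14

Initial width b − a = 1.2 − 0.291 = 0.909000.
After n steps the width is (b−a)/2^n; need (b−a)/2^n ≤ 1e-4.
So n ≥ log₂(0.909000/1e-4) = log₂(9090.0000) ≈ 13.1501.
Hence n = 14.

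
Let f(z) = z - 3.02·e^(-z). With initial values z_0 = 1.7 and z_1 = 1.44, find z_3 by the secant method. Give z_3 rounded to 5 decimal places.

1.05889

f(z_0) = 1.148296, f(z_1) = 0.724478
z_2 = 1.440000 - (0.724478)·(1.440000 - 1.700000)/(0.724478 - (1.148296)) = 0.995553; f(z_2) = -0.120394
z_3 = 0.995553 - (-0.120394)·(0.995553 - 1.440000)/(-0.120394 - (0.724478)) = 1.058887; f(z_3) = 0.011425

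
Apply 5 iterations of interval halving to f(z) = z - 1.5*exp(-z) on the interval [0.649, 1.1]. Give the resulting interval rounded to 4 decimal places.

f(0.649000) = -0.134852, f(1.100000) = 0.600693 (opposite signs)
step 1: m = 0.874500, f(m) = 0.248894 > 0 → root in [0.649000, 0.874500]
step 2: m = 0.761750, f(m) = 0.061477 > 0 → root in [0.649000, 0.761750]
step 3: m = 0.705375, f(m) = -0.035510 < 0 → root in [0.705375, 0.761750]
step 4: m = 0.733563, f(m) = 0.013270 > 0 → root in [0.705375, 0.733563]
step 5: m = 0.719469, f(m) = -0.011048 < 0 → root in [0.719469, 0.733563]

[0.7195, 0.7336]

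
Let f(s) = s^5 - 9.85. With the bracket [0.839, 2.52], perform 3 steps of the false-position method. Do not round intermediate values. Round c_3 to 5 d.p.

1.24159

f(0.839000) = -9.434271, f(2.520000) = 91.775502
step 1: c = 0.995694, f(c) = -8.871343 < 0 → new bracket [0.995694, 2.520000]
step 2: c = 1.130052, f(c) = -8.007143 < 0 → new bracket [1.130052, 2.520000]
step 3: c = 1.241589, f(c) = -6.899539 < 0 → new bracket [1.241589, 2.520000]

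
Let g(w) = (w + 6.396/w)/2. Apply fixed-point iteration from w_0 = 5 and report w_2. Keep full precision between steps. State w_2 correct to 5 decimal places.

w_1 = g(5.000000) = 3.139600
w_2 = g(3.139600) = 2.588401

2.58840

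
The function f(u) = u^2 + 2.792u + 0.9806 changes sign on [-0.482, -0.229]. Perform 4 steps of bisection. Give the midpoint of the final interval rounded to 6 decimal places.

-0.410844

f(-0.482000) = -0.132820, f(-0.229000) = 0.393673 (opposite signs)
step 1: m = -0.355500, f(m) = 0.114424 > 0 → root in [-0.482000, -0.355500]
step 2: m = -0.418750, f(m) = -0.013198 < 0 → root in [-0.418750, -0.355500]
step 3: m = -0.387125, f(m) = 0.049613 > 0 → root in [-0.418750, -0.387125]
step 4: m = -0.402937, f(m) = 0.017957 > 0 → root in [-0.418750, -0.402937]
Midpoint of [-0.418750, -0.402937] = -0.410844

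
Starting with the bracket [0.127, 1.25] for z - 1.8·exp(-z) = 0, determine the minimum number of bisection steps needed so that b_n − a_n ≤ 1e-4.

Initial width b − a = 1.25 − 0.127 = 1.123000.
After n steps the width is (b−a)/2^n; need (b−a)/2^n ≤ 1e-4.
So n ≥ log₂(1.123000/1e-4) = log₂(11230.0000) ≈ 13.4551.
Hence n = 14.

14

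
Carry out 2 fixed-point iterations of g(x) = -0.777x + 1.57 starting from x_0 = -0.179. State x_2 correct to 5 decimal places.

0.24204

x_1 = g(-0.179000) = 1.709083
x_2 = g(1.709083) = 0.242043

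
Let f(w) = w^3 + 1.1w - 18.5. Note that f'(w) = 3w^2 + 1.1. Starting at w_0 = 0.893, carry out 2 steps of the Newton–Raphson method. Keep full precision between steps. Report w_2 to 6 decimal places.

3.948392

Newton update: w ← w − f(w)/f'(w).
w_0 = 0.893000: f = -16.805578, f' = 3.492347 → w_1 = 0.893000 - (-16.805578)/(3.492347) = 5.705116
w_1 = 5.705116: f = 173.467708, f' = 98.745038 → w_2 = 5.705116 - (173.467708)/(98.745038) = 3.948392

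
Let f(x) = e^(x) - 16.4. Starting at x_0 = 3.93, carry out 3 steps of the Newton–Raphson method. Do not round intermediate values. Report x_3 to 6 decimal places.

2.801161

f'(x) = e^(x)
x_0 = 3.930000: f = 34.506978, f' = 50.906978 → x_1 = 3.930000 - (34.506978)/(50.906978) = 3.252156
x_1 = 3.252156: f = 9.446010, f' = 25.846010 → x_2 = 3.252156 - (9.446010)/(25.846010) = 2.886684
x_2 = 2.886684: f = 1.533735, f' = 17.933735 → x_3 = 2.886684 - (1.533735)/(17.933735) = 2.801161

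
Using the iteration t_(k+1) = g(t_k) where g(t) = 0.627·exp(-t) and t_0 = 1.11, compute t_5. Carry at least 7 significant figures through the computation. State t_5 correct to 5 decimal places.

0.40776

t_1 = g(1.110000) = 0.206633
t_2 = g(0.206633) = 0.509950
t_3 = g(0.509950) = 0.376529
t_4 = g(0.376529) = 0.430272
t_5 = g(0.430272) = 0.407758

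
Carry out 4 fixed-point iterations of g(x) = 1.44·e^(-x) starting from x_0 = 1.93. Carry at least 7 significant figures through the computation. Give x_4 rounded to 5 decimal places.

x_1 = g(1.930000) = 0.209013
x_2 = g(0.209013) = 1.168393
x_3 = g(1.168393) = 0.447647
x_4 = g(0.447647) = 0.920348

0.92035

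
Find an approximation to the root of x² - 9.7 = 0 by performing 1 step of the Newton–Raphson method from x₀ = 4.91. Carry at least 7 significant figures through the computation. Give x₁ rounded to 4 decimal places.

3.4428

Newton update: x ← x − f(x)/f'(x).
f'(x) = 2x
x_0 = 4.910000: f = 14.408100, f' = 9.820000 → x_1 = 4.910000 - (14.408100)/(9.820000) = 3.442780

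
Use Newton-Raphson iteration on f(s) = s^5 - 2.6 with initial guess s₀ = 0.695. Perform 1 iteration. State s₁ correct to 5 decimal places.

f'(s) = 5s⁴
s_0 = 0.695000: f = -2.437847, f' = 1.166566 → s_1 = 0.695000 - (-2.437847)/(1.166566) = 2.784764

2.78476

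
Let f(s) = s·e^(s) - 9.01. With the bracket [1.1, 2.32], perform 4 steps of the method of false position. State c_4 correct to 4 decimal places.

1.6669

f(1.100000) = -5.705417, f(2.320000) = 14.597564
step 1: c = 1.442837, f(c) = -2.902925 < 0 → new bracket [1.442837, 2.320000]
step 2: c = 1.588338, f(c) = -1.234126 < 0 → new bracket [1.588338, 2.320000]
step 3: c = 1.645373, f(c) = -0.482126 < 0 → new bracket [1.645373, 2.320000]
step 4: c = 1.666942, f(c) = -0.181961 < 0 → new bracket [1.666942, 2.320000]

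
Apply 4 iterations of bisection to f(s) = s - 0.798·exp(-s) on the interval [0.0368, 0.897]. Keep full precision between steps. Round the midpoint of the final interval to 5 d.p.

f(0.036800) = -0.732367, f(0.897000) = 0.571583 (opposite signs)
step 1: m = 0.466900, f(m) = -0.033400 < 0 → root in [0.466900, 0.897000]
step 2: m = 0.681950, f(m) = 0.278457 > 0 → root in [0.466900, 0.681950]
step 3: m = 0.574425, f(m) = 0.125128 > 0 → root in [0.466900, 0.574425]
step 4: m = 0.520663, f(m) = 0.046549 > 0 → root in [0.466900, 0.520663]
Midpoint of [0.466900, 0.520663] = 0.493781

0.49378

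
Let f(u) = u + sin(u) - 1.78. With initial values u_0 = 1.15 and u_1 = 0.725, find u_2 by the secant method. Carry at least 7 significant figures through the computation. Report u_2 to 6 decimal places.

0.971865

f(u_0) = 0.282764, f(u_1) = -0.391865
u_2 = 0.725000 - (-0.391865)·(0.725000 - 1.150000)/(-0.391865 - (0.282764)) = 0.971865; f(u_2) = 0.017804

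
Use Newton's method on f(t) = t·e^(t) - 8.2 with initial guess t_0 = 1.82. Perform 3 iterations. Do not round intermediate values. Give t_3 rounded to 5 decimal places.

1.62106

f'(t) = (t + 1)·e^(t)
t_0 = 1.820000: f = 3.032782, f' = 17.404641 → t_1 = 1.820000 - (3.032782)/(17.404641) = 1.645749
t_1 = 1.645749: f = 0.333026, f' = 13.717916 → t_2 = 1.645749 - (0.333026)/(13.717916) = 1.621472
t_2 = 1.621472: f = 0.005513, f' = 13.266047 → t_3 = 1.621472 - (0.005513)/(13.266047) = 1.621056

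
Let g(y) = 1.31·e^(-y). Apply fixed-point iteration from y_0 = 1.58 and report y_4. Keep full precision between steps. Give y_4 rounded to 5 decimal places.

0.80913

y_1 = g(1.580000) = 0.269827
y_2 = g(0.269827) = 1.000200
y_3 = g(1.000200) = 0.481826
y_4 = g(0.481826) = 0.809128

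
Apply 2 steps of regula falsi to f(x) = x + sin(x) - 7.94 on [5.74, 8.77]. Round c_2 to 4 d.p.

7.2825

False-position update: c = (a·f(b) − b·f(a))/(f(b) − f(a)); replace the endpoint whose sign matches f(c).
f(5.740000) = -2.716865, f(8.770000) = 1.438983
step 1: c = 7.720848, f(c) = 0.771998 > 0 → new bracket [5.740000, 7.720848]
step 2: c = 7.282536, f(c) = 0.183655 > 0 → new bracket [5.740000, 7.282536]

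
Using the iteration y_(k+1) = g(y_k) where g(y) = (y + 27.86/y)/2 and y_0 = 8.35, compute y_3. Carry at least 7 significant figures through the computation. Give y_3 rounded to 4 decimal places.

5.2783

y_1 = g(8.350000) = 5.843263
y_2 = g(5.843263) = 5.305574
y_3 = g(5.305574) = 5.278328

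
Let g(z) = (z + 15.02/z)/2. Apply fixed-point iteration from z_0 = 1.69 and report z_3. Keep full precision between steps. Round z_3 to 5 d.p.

z_1 = g(1.690000) = 5.288787
z_2 = g(5.288787) = 4.064379
z_3 = g(4.064379) = 3.879950

3.87995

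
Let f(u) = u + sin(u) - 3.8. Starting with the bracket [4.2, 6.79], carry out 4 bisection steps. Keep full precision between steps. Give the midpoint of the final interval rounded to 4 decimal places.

f(4.200000) = -0.471576, f(6.790000) = 3.475395 (opposite signs)
step 1: m = 5.495000, f(m) = 0.985925 > 0 → root in [4.200000, 5.495000]
step 2: m = 4.847500, f(m) = 0.056614 > 0 → root in [4.200000, 4.847500]
step 3: m = 4.523750, f(m) = -0.258510 < 0 → root in [4.523750, 4.847500]
step 4: m = 4.685625, f(m) = -0.114017 < 0 → root in [4.685625, 4.847500]
Midpoint of [4.685625, 4.847500] = 4.766563

4.7666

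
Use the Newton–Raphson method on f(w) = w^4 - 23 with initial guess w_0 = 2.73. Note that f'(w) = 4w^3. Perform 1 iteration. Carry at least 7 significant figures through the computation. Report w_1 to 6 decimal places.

Newton update: w ← w − f(w)/f'(w).
w_0 = 2.730000: f = 32.545718, f' = 81.385668 → w_1 = 2.730000 - (32.545718)/(81.385668) = 2.330105

2.330105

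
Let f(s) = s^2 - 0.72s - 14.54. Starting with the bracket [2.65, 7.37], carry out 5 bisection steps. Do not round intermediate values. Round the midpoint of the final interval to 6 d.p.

f(2.650000) = -9.425500, f(7.370000) = 34.470500 (opposite signs)
step 1: m = 5.010000, f(m) = 6.952900 > 0 → root in [2.650000, 5.010000]
step 2: m = 3.830000, f(m) = -2.628700 < 0 → root in [3.830000, 5.010000]
step 3: m = 4.420000, f(m) = 1.814000 > 0 → root in [3.830000, 4.420000]
step 4: m = 4.125000, f(m) = -0.494375 < 0 → root in [4.125000, 4.420000]
step 5: m = 4.272500, f(m) = 0.638056 > 0 → root in [4.125000, 4.272500]
Midpoint of [4.125000, 4.272500] = 4.198750

4.198750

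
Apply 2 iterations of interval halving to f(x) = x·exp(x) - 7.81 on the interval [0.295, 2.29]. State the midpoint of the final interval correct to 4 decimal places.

f(0.295000) = -7.413778, f(2.290000) = 14.803607 (opposite signs)
step 1: m = 1.292500, f(m) = -3.102870 < 0 → root in [1.292500, 2.290000]
step 2: m = 1.791250, f(m) = 2.932026 > 0 → root in [1.292500, 1.791250]
Midpoint of [1.292500, 1.791250] = 1.541875

1.5419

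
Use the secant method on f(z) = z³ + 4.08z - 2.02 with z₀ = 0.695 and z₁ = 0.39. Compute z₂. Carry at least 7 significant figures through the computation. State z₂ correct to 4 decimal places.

0.4641

f(z_0) = 1.151302, f(z_1) = -0.369481
z_2 = 0.390000 - (-0.369481)·(0.390000 - 0.695000)/(-0.369481 - (1.151302)) = 0.464101; f(z_2) = -0.026505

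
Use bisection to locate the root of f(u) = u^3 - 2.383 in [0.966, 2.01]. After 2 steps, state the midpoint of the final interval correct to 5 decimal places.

f(0.966000) = -1.481571, f(2.010000) = 5.737601 (opposite signs)
step 1: m = 1.488000, f(m) = 0.911646 > 0 → root in [0.966000, 1.488000]
step 2: m = 1.227000, f(m) = -0.535716 < 0 → root in [1.227000, 1.488000]
Midpoint of [1.227000, 1.488000] = 1.357500

1.35750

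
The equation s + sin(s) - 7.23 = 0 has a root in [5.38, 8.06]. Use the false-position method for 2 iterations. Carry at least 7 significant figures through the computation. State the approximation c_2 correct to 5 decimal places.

6.77231

False-position update: c = (a·f(b) − b·f(a))/(f(b) − f(a)); replace the endpoint whose sign matches f(c).
f(5.380000) = -2.635303, f(8.060000) = 1.808853
step 1: c = 6.969191, f(c) = 0.372642 > 0 → new bracket [5.380000, 6.969191]
step 2: c = 6.772312, f(c) = 0.012168 > 0 → new bracket [5.380000, 6.772312]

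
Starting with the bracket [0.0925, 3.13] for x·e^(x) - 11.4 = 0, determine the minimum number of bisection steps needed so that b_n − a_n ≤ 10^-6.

22

Initial width b − a = 3.13 − 0.0925 = 3.037500.
After n steps the width is (b−a)/2^n; need (b−a)/2^n ≤ 10^-6.
So n ≥ log₂(3.037500/10^-6) = log₂(3037500.0000) ≈ 21.5345.
Hence n = 22.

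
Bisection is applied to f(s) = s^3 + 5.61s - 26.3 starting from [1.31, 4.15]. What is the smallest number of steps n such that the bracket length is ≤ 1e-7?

Initial width b − a = 4.15 − 1.31 = 2.840000.
After n steps the width is (b−a)/2^n; need (b−a)/2^n ≤ 1e-7.
So n ≥ log₂(2.840000/1e-7) = log₂(28400000.0000) ≈ 24.7594.
Hence n = 25.

25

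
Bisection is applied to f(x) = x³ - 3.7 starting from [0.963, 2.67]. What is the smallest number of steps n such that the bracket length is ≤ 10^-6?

21

Initial width b − a = 2.67 − 0.963 = 1.707000.
After n steps the width is (b−a)/2^n; need (b−a)/2^n ≤ 10^-6.
So n ≥ log₂(1.707000/10^-6) = log₂(1707000.0000) ≈ 20.7030.
Hence n = 21.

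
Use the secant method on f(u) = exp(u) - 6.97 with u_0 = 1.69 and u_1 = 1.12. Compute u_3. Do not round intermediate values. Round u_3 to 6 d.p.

Secant update: u_(k+1) = u_k − f(u_k)·(u_k − u_(k-1))/(f(u_k) − f(u_(k-1))).
f(u_0) = -1.550519, f(u_1) = -3.905146
u_2 = 1.120000 - (-3.905146)·(1.120000 - 1.690000)/(-3.905146 - (-1.550519)) = 2.065344; f(u_2) = 0.918014
u_3 = 2.065344 - (0.918014)·(2.065344 - 1.120000)/(0.918014 - (-3.905146)) = 1.885413; f(u_3) = -0.380927

1.885413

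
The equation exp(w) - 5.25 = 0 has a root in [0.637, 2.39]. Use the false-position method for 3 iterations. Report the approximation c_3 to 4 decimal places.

1.6177

f(0.637000) = -3.359200, f(2.390000) = 5.663494
step 1: c = 1.289652, f(c) = -1.618478 < 0 → new bracket [1.289652, 2.390000]
step 2: c = 1.534213, f(c) = -0.612325 < 0 → new bracket [1.534213, 2.390000]
step 3: c = 1.617711, f(c) = -0.208461 < 0 → new bracket [1.617711, 2.390000]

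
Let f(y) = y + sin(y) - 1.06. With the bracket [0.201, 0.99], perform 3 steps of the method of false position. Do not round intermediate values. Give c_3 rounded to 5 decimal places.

0.54319

f(0.201000) = -0.659351, f(0.990000) = 0.766026
step 1: c = 0.565976, f(c) = 0.042215 > 0 → new bracket [0.201000, 0.565976]
step 2: c = 0.544014, f(c) = 0.001589 > 0 → new bracket [0.201000, 0.544014]
step 3: c = 0.543190, f(c) = 0.000059 > 0 → new bracket [0.201000, 0.543190]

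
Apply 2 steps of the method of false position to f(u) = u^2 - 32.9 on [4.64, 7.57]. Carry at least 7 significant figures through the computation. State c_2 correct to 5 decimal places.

5.71288

f(4.640000) = -11.370400, f(7.570000) = 24.404900
step 1: c = 5.571237, f(c) = -1.861322 < 0 → new bracket [5.571237, 7.570000]
step 2: c = 5.712876, f(c) = -0.263043 < 0 → new bracket [5.712876, 7.570000]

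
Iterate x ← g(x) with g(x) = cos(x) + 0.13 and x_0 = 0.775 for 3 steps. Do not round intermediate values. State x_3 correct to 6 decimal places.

x_1 = g(0.775000) = 0.844421
x_2 = g(0.844421) = 0.794164
x_3 = g(0.794164) = 0.830881

0.830881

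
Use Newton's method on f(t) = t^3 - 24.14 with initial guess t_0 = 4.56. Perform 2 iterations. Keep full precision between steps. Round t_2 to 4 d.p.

2.9698

Newton update: t ← t − f(t)/f'(t).
f'(t) = 3t^2
t_0 = 4.560000: f = 70.678816, f' = 62.380800 → t_1 = 4.560000 - (70.678816)/(62.380800) = 3.426978
t_1 = 3.426978: f = 16.107042, f' = 35.232536 → t_2 = 3.426978 - (16.107042)/(35.232536) = 2.969814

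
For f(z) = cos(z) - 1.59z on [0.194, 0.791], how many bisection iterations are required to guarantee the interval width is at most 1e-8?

26

Initial width b − a = 0.791 − 0.194 = 0.597000.
After n steps the width is (b−a)/2^n; need (b−a)/2^n ≤ 1e-8.
So n ≥ log₂(0.597000/1e-8) = log₂(59700000.0000) ≈ 25.8312.
Hence n = 26.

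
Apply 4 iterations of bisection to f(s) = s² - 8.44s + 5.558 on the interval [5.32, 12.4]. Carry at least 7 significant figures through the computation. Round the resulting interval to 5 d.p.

f(5.320000) = -11.040400, f(12.400000) = 54.662000 (opposite signs)
step 1: m = 8.860000, f(m) = 9.279200 > 0 → root in [5.320000, 8.860000]
step 2: m = 7.090000, f(m) = -4.013500 < 0 → root in [7.090000, 8.860000]
step 3: m = 7.975000, f(m) = 1.849625 > 0 → root in [7.090000, 7.975000]
step 4: m = 7.532500, f(m) = -1.277744 < 0 → root in [7.532500, 7.975000]

[7.53250, 7.97500]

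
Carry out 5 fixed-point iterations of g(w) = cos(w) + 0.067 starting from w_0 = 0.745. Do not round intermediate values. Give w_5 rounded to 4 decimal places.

w_1 = g(0.745000) = 0.802088
w_2 = g(0.802088) = 0.762207
w_3 = g(0.762207) = 0.790314
w_4 = g(0.790314) = 0.770623
w_5 = g(0.770623) = 0.784477

0.7845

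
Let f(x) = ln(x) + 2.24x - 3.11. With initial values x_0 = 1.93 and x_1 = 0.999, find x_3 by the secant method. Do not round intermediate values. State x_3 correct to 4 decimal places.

1.2792

Secant update: x_(k+1) = x_k − f(x_k)·(x_k − x_(k-1))/(f(x_k) − f(x_(k-1))).
f(x_0) = 1.870720, f(x_1) = -0.873241
x_2 = 0.999000 - (-0.873241)·(0.999000 - 1.930000)/(-0.873241 - (1.870720)) = 1.295282; f(x_2) = 0.050161
x_3 = 1.295282 - (0.050161)·(1.295282 - 0.999000)/(0.050161 - (-0.873241)) = 1.279188; f(x_3) = 0.001606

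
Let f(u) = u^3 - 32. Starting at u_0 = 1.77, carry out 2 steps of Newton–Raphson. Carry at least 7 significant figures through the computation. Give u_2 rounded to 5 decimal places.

Newton update: u ← u − f(u)/f'(u).
f'(u) = 3u^2
u_0 = 1.770000: f = -26.454767, f' = 9.398700 → u_1 = 1.770000 - (-26.454767)/(9.398700) = 4.584726
u_1 = 4.584726: f = 64.369634, f' = 63.059143 → u_2 = 4.584726 - (64.369634)/(63.059143) = 3.563944

3.56394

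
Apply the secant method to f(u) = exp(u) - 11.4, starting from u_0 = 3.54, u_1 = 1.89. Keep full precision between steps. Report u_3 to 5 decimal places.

f(u_0) = 23.066919, f(u_1) = -4.780631
u_2 = 1.890000 - (-4.780631)·(1.890000 - 3.540000)/(-4.780631 - (23.066919)) = 2.173258; f(u_2) = -2.613135
u_3 = 2.173258 - (-2.613135)·(2.173258 - 1.890000)/(-2.613135 - (-4.780631)) = 2.514754; f(u_3) = 0.963567

2.51475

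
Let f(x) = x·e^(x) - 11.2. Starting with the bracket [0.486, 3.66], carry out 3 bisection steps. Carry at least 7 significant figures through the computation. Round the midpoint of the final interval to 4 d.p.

1.8746

f(0.486000) = -10.409861, f(3.660000) = 131.032515 (opposite signs)
step 1: m = 2.073000, f(m) = 5.277517 > 0 → root in [0.486000, 2.073000]
step 2: m = 1.279500, f(m) = -6.600400 < 0 → root in [1.279500, 2.073000]
step 3: m = 1.676250, f(m) = -2.239651 < 0 → root in [1.676250, 2.073000]
Midpoint of [1.676250, 2.073000] = 1.874625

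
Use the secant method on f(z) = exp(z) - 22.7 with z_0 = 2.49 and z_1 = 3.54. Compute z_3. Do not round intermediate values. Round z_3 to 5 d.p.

f(z_0) = -10.638724, f(z_1) = 11.766919
z_2 = 3.540000 - (11.766919)·(3.540000 - 2.490000)/(11.766919 - (-10.638724)) = 2.988565; f(z_2) = -2.842841
z_3 = 2.988565 - (-2.842841)·(2.988565 - 3.540000)/(-2.842841 - (11.766919)) = 3.095866; f(z_3) = -0.593633

3.09587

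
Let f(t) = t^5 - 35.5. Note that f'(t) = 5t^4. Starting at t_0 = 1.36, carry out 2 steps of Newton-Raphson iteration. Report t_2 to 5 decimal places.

2.60162

Newton update: t ← t − f(t)/f'(t).
t_0 = 1.360000: f = -30.847413, f' = 17.105101 → t_1 = 1.360000 - (-30.847413)/(17.105101) = 3.163404
t_1 = 3.163404: f = 281.291495, f' = 500.712940 → t_2 = 3.163404 - (281.291495)/(500.712940) = 2.601622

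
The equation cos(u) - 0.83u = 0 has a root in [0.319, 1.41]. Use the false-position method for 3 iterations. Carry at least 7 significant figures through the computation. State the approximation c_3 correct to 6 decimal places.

f(0.319000) = 0.684780, f(1.410000) = -1.010196
step 1: c = 0.759770, f(c) = 0.094385 > 0 → new bracket [0.759770, 1.410000]
step 2: c = 0.815332, f(c) = 0.008902 > 0 → new bracket [0.815332, 1.410000]
step 3: c = 0.820526, f(c) = 0.000800 > 0 → new bracket [0.820526, 1.410000]

0.820526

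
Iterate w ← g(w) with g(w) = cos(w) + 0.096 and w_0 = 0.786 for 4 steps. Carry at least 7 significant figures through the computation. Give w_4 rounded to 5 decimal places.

w_1 = g(0.786000) = 0.802681
w_2 = g(0.802681) = 0.790781
w_3 = g(0.790781) = 0.799290
w_4 = g(0.799290) = 0.793216

0.79322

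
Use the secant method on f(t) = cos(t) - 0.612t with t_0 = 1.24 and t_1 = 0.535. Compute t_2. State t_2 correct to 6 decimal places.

Secant update: t_(k+1) = t_k − f(t_k)·(t_k − t_(k-1))/(f(t_k) − f(t_(k-1))).
f(t_0) = -0.434084, f(t_1) = 0.532849
t_2 = 0.535000 - (0.532849)·(0.535000 - 1.240000)/(0.532849 - (-0.434084)) = 0.923505; f(t_2) = 0.037842

0.923505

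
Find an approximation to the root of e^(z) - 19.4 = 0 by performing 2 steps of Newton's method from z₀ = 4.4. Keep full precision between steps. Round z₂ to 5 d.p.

3.14840

f'(z) = e^(z)
z_0 = 4.400000: f = 62.050869, f' = 81.450869 → z_1 = 4.400000 - (62.050869)/(81.450869) = 3.638180
z_1 = 3.638180: f = 18.622588, f' = 38.022588 → z_2 = 3.638180 - (18.622588)/(38.022588) = 3.148403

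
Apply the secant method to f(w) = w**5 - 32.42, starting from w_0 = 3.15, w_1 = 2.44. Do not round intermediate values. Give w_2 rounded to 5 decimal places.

2.26836

f(w_0) = 277.716420, f(w_1) = 54.066661
w_2 = 2.440000 - (54.066661)·(2.440000 - 3.150000)/(54.066661 - (277.716420)) = 2.268360; f(w_2) = 27.636434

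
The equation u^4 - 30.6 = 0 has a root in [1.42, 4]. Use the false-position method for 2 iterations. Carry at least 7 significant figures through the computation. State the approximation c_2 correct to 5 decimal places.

f(1.420000) = -26.534131, f(4.000000) = 225.400000
step 1: c = 1.691730, f(c) = -22.409240 < 0 → new bracket [1.691730, 4.000000]
step 2: c = 1.900465, f(c) = -17.555125 < 0 → new bracket [1.900465, 4.000000]

1.90047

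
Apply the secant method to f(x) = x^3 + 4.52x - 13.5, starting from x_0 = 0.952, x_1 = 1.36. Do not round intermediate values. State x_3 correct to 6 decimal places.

1.741189

f(x_0) = -8.334159, f(x_1) = -4.837344
x_2 = 1.360000 - (-4.837344)·(1.360000 - 0.952000)/(-4.837344 - (-8.334159)) = 1.924410; f(x_2) = 2.325101
x_3 = 1.924410 - (2.325101)·(1.924410 - 1.360000)/(2.325101 - (-4.837344)) = 1.741189; f(x_3) = -0.350997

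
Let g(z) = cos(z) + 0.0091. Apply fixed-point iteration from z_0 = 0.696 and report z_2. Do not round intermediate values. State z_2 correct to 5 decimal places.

0.72246

z_1 = g(0.696000) = 0.776513
z_2 = g(0.776513) = 0.722462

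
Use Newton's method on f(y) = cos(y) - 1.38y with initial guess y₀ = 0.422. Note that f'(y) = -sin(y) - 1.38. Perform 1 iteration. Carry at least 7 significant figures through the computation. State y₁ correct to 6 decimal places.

y_0 = 0.422000: f = 0.329912, f' = -1.789586 → y_1 = 0.422000 - (0.329912)/(-1.789586) = 0.606351

0.606351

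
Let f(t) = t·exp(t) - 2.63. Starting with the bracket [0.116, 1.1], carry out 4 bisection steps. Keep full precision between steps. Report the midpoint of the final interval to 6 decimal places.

1.007750

f(0.116000) = -2.499732, f(1.100000) = 0.674583 (opposite signs)
step 1: m = 0.608000, f(m) = -1.513253 < 0 → root in [0.608000, 1.100000]
step 2: m = 0.854000, f(m) = -0.623933 < 0 → root in [0.854000, 1.100000]
step 3: m = 0.977000, f(m) = -0.034624 < 0 → root in [0.977000, 1.100000]
step 4: m = 1.038500, f(m) = 0.303738 > 0 → root in [0.977000, 1.038500]
Midpoint of [0.977000, 1.038500] = 1.007750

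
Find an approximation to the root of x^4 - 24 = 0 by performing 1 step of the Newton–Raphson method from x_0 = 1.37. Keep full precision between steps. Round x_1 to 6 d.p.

3.360902

Newton update: x ← x − f(x)/f'(x).
f'(x) = 4x^3
x_0 = 1.370000: f = -20.477246, f' = 10.285412 → x_1 = 1.370000 - (-20.477246)/(10.285412) = 3.360902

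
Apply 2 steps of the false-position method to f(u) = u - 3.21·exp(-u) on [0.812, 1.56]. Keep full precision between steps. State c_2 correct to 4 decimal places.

False-position update: c = (a·f(b) − b·f(a))/(f(b) − f(a)); replace the endpoint whose sign matches f(c).
f(0.812000) = -0.613141, f(1.560000) = 0.885463
step 1: c = 1.118038, f(c) = 0.068623 > 0 → new bracket [0.812000, 1.118038]
step 2: c = 1.087234, f(c) = 0.004989 > 0 → new bracket [0.812000, 1.087234]

1.0872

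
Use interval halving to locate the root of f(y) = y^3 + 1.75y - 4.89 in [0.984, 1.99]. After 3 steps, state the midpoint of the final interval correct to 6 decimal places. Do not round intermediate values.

1.298375

f(0.984000) = -2.215236, f(1.990000) = 6.473099 (opposite signs)
step 1: m = 1.487000, f(m) = 1.000258 > 0 → root in [0.984000, 1.487000]
step 2: m = 1.235500, f(m) = -0.841933 < 0 → root in [1.235500, 1.487000]
step 3: m = 1.361250, f(m) = 0.014586 > 0 → root in [1.235500, 1.361250]
Midpoint of [1.235500, 1.361250] = 1.298375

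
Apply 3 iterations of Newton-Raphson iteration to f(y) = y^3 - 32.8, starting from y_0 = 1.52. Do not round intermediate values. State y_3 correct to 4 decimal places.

Newton update: y ← y − f(y)/f'(y).
f'(y) = 3y^2
y_0 = 1.520000: f = -29.288192, f' = 6.931200 → y_1 = 1.520000 - (-29.288192)/(6.931200) = 5.745559
y_1 = 5.745559: f = 156.869187, f' = 99.034332 → y_2 = 5.745559 - (156.869187)/(99.034332) = 4.161571
y_2 = 4.161571: f = 39.272872, f' = 51.956012 → y_3 = 4.161571 - (39.272872)/(51.956012) = 3.405684

3.4057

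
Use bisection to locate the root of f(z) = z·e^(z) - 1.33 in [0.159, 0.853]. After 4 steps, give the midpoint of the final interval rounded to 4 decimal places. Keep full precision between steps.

0.6578

f(0.159000) = -1.143598, f(0.853000) = 0.671715 (opposite signs)
step 1: m = 0.506000, f(m) = -0.490726 < 0 → root in [0.506000, 0.853000]
step 2: m = 0.679500, f(m) = 0.010579 > 0 → root in [0.506000, 0.679500]
step 3: m = 0.592750, f(m) = -0.257741 < 0 → root in [0.592750, 0.679500]
step 4: m = 0.636125, f(m) = -0.128267 < 0 → root in [0.636125, 0.679500]
Midpoint of [0.636125, 0.679500] = 0.657813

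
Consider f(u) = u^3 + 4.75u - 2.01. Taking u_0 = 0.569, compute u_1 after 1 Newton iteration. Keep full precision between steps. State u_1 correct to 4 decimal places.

0.4157

f'(u) = 3u^2 + 4.75
u_0 = 0.569000: f = 0.876970, f' = 5.721283 → u_1 = 0.569000 - (0.876970)/(5.721283) = 0.415718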